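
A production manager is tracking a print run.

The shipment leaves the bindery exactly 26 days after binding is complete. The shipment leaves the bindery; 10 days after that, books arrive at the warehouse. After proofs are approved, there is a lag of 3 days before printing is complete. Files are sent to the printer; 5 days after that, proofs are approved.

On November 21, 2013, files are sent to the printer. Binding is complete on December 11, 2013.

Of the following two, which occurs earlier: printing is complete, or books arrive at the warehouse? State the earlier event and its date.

Files are sent to the printer: Nov 21, 2013.
Proofs are approved: Nov 21, 2013 + 5 days = Nov 26, 2013.
Printing is complete: Nov 26, 2013 + 3 days = Nov 29, 2013.
Binding is complete: Dec 11, 2013.
The shipment leaves the bindery: Dec 11, 2013 + 26 days = Jan 6, 2014.
Books arrive at the warehouse: Jan 6, 2014 + 10 days = Jan 16, 2014.
Comparing: printing is complete on Nov 29, 2013 vs books arrive at the warehouse on Jan 16, 2014. Earlier: printing is complete.

Printing is complete — November 29, 2013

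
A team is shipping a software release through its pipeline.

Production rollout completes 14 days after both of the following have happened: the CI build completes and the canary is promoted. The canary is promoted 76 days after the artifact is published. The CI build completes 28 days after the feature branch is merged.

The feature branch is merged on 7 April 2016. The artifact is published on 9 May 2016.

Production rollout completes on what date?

The feature branch is merged: Apr 7, 2016.
The CI build completes: Apr 7, 2016 + 28 days = May 5, 2016.
The artifact is published: May 9, 2016.
The canary is promoted: May 9, 2016 + 76 days = Jul 24, 2016.
Both prerequisites met — the CI build completes (May 5, 2016), the canary is promoted (Jul 24, 2016); the later is Jul 24, 2016.
Production rollout completes: Jul 24, 2016 + 14 days = Aug 7, 2016.

7 August 2016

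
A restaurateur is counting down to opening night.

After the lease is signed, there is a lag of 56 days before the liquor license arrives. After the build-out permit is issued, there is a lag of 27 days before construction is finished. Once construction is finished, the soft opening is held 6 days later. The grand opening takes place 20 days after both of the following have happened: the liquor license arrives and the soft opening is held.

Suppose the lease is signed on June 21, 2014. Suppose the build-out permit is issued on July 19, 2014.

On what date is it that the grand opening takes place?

The lease is signed: Jun 21, 2014.
The liquor license arrives: Jun 21, 2014 + 56 days = Aug 16, 2014.
The build-out permit is issued: Jul 19, 2014.
Construction is finished: Jul 19, 2014 + 27 days = Aug 15, 2014.
The soft opening is held: Aug 15, 2014 + 6 days = Aug 21, 2014.
Both prerequisites met — the liquor license arrives (Aug 16, 2014), the soft opening is held (Aug 21, 2014); the later is Aug 21, 2014.
The grand opening takes place: Aug 21, 2014 + 20 days = Sep 10, 2014.

September 10, 2014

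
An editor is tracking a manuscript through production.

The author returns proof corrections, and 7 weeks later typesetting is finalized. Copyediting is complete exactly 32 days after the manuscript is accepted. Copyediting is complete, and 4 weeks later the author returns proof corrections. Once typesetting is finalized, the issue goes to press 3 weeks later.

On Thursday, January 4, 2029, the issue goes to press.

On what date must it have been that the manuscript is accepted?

Sunday, August 27, 2028

The issue goes to press: Jan 4, 2029.
Typesetting is finalized: Jan 4, 2029 − 3 weeks = Dec 14, 2028.
The author returns proof corrections: Dec 14, 2028 − 7 weeks = Oct 26, 2028.
Copyediting is complete: Oct 26, 2028 − 4 weeks = Sep 28, 2028.
The manuscript is accepted: Sep 28, 2028 − 32 days = Aug 27, 2028.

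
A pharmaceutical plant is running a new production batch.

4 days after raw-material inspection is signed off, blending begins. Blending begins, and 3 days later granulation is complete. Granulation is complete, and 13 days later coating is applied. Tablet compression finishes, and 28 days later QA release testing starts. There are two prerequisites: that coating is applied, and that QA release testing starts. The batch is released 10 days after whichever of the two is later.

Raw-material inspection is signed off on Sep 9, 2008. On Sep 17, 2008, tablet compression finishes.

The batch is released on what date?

Oct 25, 2008

Raw-material inspection is signed off: Sep 9, 2008.
Blending begins: Sep 9, 2008 + 4 days = Sep 13, 2008.
Granulation is complete: Sep 13, 2008 + 3 days = Sep 16, 2008.
Coating is applied: Sep 16, 2008 + 13 days = Sep 29, 2008.
Tablet compression finishes: Sep 17, 2008.
QA release testing starts: Sep 17, 2008 + 28 days = Oct 15, 2008.
Both prerequisites met — coating is applied (Sep 29, 2008), QA release testing starts (Oct 15, 2008); the later is Oct 15, 2008.
The batch is released: Oct 15, 2008 + 10 days = Oct 25, 2008.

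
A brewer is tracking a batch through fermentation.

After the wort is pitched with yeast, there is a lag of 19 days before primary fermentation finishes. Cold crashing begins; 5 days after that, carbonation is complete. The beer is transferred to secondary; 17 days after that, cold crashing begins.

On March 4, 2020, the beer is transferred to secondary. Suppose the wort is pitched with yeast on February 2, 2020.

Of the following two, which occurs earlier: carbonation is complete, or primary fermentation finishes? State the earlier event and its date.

The beer is transferred to secondary: Mar 4, 2020.
Cold crashing begins: Mar 4, 2020 + 17 days = Mar 21, 2020.
Carbonation is complete: Mar 21, 2020 + 5 days = Mar 26, 2020.
The wort is pitched with yeast: Feb 2, 2020.
Primary fermentation finishes: Feb 2, 2020 + 19 days = Feb 21, 2020.
Comparing: carbonation is complete on Mar 26, 2020 vs primary fermentation finishes on Feb 21, 2020. Earlier: primary fermentation finishes.

Primary fermentation finishes — February 21, 2020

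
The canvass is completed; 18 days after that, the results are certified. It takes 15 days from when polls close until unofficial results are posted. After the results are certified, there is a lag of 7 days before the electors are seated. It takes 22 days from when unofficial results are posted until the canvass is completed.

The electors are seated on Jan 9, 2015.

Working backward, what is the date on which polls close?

Nov 8, 2014

The electors are seated: Jan 9, 2015.
The results are certified: Jan 9, 2015 − 7 days = Jan 2, 2015.
The canvass is completed: Jan 2, 2015 − 18 days = Dec 15, 2014.
Unofficial results are posted: Dec 15, 2014 − 22 days = Nov 23, 2014.
Polls close: Nov 23, 2014 − 15 days = Nov 8, 2014.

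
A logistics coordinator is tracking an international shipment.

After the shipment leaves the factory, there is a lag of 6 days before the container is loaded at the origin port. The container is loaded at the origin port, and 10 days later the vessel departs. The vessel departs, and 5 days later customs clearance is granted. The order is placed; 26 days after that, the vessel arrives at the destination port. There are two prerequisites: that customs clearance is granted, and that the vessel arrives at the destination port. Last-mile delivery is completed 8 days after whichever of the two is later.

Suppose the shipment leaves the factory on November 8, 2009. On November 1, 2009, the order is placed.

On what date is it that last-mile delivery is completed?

The shipment leaves the factory: Nov 8, 2009.
The container is loaded at the origin port: Nov 8, 2009 + 6 days = Nov 14, 2009.
The vessel departs: Nov 14, 2009 + 10 days = Nov 24, 2009.
Customs clearance is granted: Nov 24, 2009 + 5 days = Nov 29, 2009.
The order is placed: Nov 1, 2009.
The vessel arrives at the destination port: Nov 1, 2009 + 26 days = Nov 27, 2009.
Both prerequisites met — customs clearance is granted (Nov 29, 2009), the vessel arrives at the destination port (Nov 27, 2009); the later is Nov 29, 2009.
Last-mile delivery is completed: Nov 29, 2009 + 8 days = Dec 7, 2009.

December 7, 2009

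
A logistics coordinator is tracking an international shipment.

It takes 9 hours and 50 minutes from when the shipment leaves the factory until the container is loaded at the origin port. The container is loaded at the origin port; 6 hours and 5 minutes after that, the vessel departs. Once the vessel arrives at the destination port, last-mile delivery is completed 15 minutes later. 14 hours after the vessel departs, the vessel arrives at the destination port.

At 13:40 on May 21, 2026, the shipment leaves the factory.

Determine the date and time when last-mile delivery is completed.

19:50 on May 22, 2026

The shipment leaves the factory: 13:40 May 21, 2026.
The container is loaded at the origin port: 13:40 May 21, 2026 + 9h50m = 23:30 May 21, 2026.
The vessel departs: 23:30 May 21, 2026 + 6h05m = 05:35 May 22, 2026.
The vessel arrives at the destination port: 05:35 May 22, 2026 + 14h = 19:35 May 22, 2026.
Last-mile delivery is completed: 19:35 May 22, 2026 + 15m = 19:50 May 22, 2026.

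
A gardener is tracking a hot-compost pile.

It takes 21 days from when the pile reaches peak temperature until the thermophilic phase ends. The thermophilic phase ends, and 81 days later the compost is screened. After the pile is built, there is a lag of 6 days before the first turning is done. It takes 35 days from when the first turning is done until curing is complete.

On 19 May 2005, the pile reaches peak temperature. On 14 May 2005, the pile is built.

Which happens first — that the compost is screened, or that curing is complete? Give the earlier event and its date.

Curing is complete — 24 June 2005

The pile reaches peak temperature: May 19, 2005.
The thermophilic phase ends: May 19, 2005 + 21 days = Jun 9, 2005.
The compost is screened: Jun 9, 2005 + 81 days = Aug 29, 2005.
The pile is built: May 14, 2005.
The first turning is done: May 14, 2005 + 6 days = May 20, 2005.
Curing is complete: May 20, 2005 + 35 days = Jun 24, 2005.
Comparing: the compost is screened on Aug 29, 2005 vs curing is complete on Jun 24, 2005. Earlier: curing is complete.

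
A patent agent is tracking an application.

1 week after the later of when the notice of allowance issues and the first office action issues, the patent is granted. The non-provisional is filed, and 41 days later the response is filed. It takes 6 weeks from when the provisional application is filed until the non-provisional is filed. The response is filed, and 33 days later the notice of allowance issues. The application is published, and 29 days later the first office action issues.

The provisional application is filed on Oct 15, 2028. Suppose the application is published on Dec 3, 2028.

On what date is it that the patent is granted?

Feb 15, 2029

The provisional application is filed: Oct 15, 2028.
The non-provisional is filed: Oct 15, 2028 + 6 weeks = Nov 26, 2028.
The response is filed: Nov 26, 2028 + 41 days = Jan 6, 2029.
The notice of allowance issues: Jan 6, 2029 + 33 days = Feb 8, 2029.
The application is published: Dec 3, 2028.
The first office action issues: Dec 3, 2028 + 29 days = Jan 1, 2029.
Both prerequisites met — the notice of allowance issues (Feb 8, 2029), the first office action issues (Jan 1, 2029); the later is Feb 8, 2029.
The patent is granted: Feb 8, 2029 + 1 week = Feb 15, 2029.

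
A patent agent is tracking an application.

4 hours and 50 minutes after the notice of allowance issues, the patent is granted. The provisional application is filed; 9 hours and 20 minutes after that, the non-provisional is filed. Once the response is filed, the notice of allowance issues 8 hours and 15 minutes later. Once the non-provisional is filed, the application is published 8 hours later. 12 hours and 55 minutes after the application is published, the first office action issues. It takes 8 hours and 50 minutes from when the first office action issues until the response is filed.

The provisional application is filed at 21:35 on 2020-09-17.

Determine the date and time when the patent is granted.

01:45 on 2020-09-20

The provisional application is filed: 21:35 Sep 17, 2020.
The non-provisional is filed: 21:35 Sep 17, 2020 + 9h20m = 06:55 Sep 18, 2020.
The application is published: 06:55 Sep 18, 2020 + 8h = 14:55 Sep 18, 2020.
The first office action issues: 14:55 Sep 18, 2020 + 12h55m = 03:50 Sep 19, 2020.
The response is filed: 03:50 Sep 19, 2020 + 8h50m = 12:40 Sep 19, 2020.
The notice of allowance issues: 12:40 Sep 19, 2020 + 8h15m = 20:55 Sep 19, 2020.
The patent is granted: 20:55 Sep 19, 2020 + 4h50m = 01:45 Sep 20, 2020.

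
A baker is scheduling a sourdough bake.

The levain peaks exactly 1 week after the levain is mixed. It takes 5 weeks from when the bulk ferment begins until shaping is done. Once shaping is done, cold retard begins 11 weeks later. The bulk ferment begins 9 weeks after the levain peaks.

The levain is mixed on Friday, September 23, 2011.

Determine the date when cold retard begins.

The levain is mixed: Sep 23, 2011.
The levain peaks: Sep 23, 2011 + 1 week = Sep 30, 2011.
The bulk ferment begins: Sep 30, 2011 + 9 weeks = Dec 2, 2011.
Shaping is done: Dec 2, 2011 + 5 weeks = Jan 6, 2012.
Cold retard begins: Jan 6, 2012 + 11 weeks = Mar 23, 2012.

Friday, March 23, 2012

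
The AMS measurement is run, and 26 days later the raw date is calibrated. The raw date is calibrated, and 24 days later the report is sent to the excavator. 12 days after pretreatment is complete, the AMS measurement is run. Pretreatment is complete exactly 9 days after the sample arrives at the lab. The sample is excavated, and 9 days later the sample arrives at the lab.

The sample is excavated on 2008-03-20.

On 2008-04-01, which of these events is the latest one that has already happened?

The sample arrives at the lab

The sample is excavated: Mar 20, 2008.
The sample arrives at the lab: Mar 20, 2008 + 9 days = Mar 29, 2008.
Pretreatment is complete: Mar 29, 2008 + 9 days = Apr 7, 2008.
The AMS measurement is run: Apr 7, 2008 + 12 days = Apr 19, 2008.
The raw date is calibrated: Apr 19, 2008 + 26 days = May 15, 2008.
The report is sent to the excavator: May 15, 2008 + 24 days = Jun 8, 2008.
Apr 1, 2008 falls between when the sample arrives at the lab (Mar 29, 2008) and when pretreatment is complete (Apr 7, 2008).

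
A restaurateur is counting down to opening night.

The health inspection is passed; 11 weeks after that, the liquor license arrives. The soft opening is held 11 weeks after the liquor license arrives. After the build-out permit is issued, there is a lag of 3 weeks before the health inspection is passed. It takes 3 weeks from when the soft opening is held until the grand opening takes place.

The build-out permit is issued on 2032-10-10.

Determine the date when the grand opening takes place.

2033-04-24

The build-out permit is issued: Oct 10, 2032.
The health inspection is passed: Oct 10, 2032 + 3 weeks = Oct 31, 2032.
The liquor license arrives: Oct 31, 2032 + 11 weeks = Jan 16, 2033.
The soft opening is held: Jan 16, 2033 + 11 weeks = Apr 3, 2033.
The grand opening takes place: Apr 3, 2033 + 3 weeks = Apr 24, 2033.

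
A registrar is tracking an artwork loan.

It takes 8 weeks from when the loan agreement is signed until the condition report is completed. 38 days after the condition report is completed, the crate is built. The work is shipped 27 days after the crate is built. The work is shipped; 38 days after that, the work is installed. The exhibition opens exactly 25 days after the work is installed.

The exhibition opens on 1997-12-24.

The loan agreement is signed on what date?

The exhibition opens: Dec 24, 1997.
The work is installed: Dec 24, 1997 − 25 days = Nov 29, 1997.
The work is shipped: Nov 29, 1997 − 38 days = Oct 22, 1997.
The crate is built: Oct 22, 1997 − 27 days = Sep 25, 1997.
The condition report is completed: Sep 25, 1997 − 38 days = Aug 18, 1997.
The loan agreement is signed: Aug 18, 1997 − 8 weeks = Jun 23, 1997.

1997-06-23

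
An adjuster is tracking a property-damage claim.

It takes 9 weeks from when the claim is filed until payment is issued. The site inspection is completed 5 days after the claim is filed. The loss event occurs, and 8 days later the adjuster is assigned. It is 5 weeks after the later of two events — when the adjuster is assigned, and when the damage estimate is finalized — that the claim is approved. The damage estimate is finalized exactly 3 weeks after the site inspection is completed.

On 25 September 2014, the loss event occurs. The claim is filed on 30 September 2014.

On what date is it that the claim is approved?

30 November 2014

The loss event occurs: Sep 25, 2014.
The adjuster is assigned: Sep 25, 2014 + 8 days = Oct 3, 2014.
The claim is filed: Sep 30, 2014.
The site inspection is completed: Sep 30, 2014 + 5 days = Oct 5, 2014.
The damage estimate is finalized: Oct 5, 2014 + 3 weeks = Oct 26, 2014.
Both prerequisites met — the adjuster is assigned (Oct 3, 2014), the damage estimate is finalized (Oct 26, 2014); the later is Oct 26, 2014.
The claim is approved: Oct 26, 2014 + 5 weeks = Nov 30, 2014.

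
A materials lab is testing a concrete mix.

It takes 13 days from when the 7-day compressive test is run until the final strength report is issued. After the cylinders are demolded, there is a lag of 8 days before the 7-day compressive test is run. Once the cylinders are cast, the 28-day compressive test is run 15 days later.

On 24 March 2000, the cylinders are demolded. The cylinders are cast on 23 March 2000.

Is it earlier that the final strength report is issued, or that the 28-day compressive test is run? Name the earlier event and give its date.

The cylinders are demolded: Mar 24, 2000.
The 7-day compressive test is run: Mar 24, 2000 + 8 days = Apr 1, 2000.
The final strength report is issued: Apr 1, 2000 + 13 days = Apr 14, 2000.
The cylinders are cast: Mar 23, 2000.
The 28-day compressive test is run: Mar 23, 2000 + 15 days = Apr 7, 2000.
Comparing: the final strength report is issued on Apr 14, 2000 vs the 28-day compressive test is run on Apr 7, 2000. Earlier: the 28-day compressive test is run.

The 28-day compressive test is run — 7 April 2000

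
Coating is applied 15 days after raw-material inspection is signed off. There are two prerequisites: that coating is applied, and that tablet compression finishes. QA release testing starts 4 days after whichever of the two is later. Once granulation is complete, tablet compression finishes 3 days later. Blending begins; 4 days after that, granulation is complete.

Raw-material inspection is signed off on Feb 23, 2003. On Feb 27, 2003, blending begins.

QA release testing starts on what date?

Mar 14, 2003

Raw-material inspection is signed off: Feb 23, 2003.
Coating is applied: Feb 23, 2003 + 15 days = Mar 10, 2003.
Blending begins: Feb 27, 2003.
Granulation is complete: Feb 27, 2003 + 4 days = Mar 3, 2003.
Tablet compression finishes: Mar 3, 2003 + 3 days = Mar 6, 2003.
Both prerequisites met — coating is applied (Mar 10, 2003), tablet compression finishes (Mar 6, 2003); the later is Mar 10, 2003.
QA release testing starts: Mar 10, 2003 + 4 days = Mar 14, 2003.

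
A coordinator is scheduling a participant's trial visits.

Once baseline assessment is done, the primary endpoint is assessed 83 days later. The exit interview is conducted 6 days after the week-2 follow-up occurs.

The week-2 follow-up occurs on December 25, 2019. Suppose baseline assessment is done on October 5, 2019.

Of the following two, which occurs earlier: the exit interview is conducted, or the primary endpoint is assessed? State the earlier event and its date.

The primary endpoint is assessed — December 27, 2019

The week-2 follow-up occurs: Dec 25, 2019.
The exit interview is conducted: Dec 25, 2019 + 6 days = Dec 31, 2019.
Baseline assessment is done: Oct 5, 2019.
The primary endpoint is assessed: Oct 5, 2019 + 83 days = Dec 27, 2019.
Comparing: the exit interview is conducted on Dec 31, 2019 vs the primary endpoint is assessed on Dec 27, 2019. Earlier: the primary endpoint is assessed.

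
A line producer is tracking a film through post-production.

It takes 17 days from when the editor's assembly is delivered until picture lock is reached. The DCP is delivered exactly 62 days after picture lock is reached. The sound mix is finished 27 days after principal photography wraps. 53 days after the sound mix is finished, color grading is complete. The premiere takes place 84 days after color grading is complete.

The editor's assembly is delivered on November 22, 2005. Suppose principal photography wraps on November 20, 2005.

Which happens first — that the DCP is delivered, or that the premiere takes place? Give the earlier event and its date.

The DCP is delivered — February 9, 2006

The editor's assembly is delivered: Nov 22, 2005.
Picture lock is reached: Nov 22, 2005 + 17 days = Dec 9, 2005.
The DCP is delivered: Dec 9, 2005 + 62 days = Feb 9, 2006.
Principal photography wraps: Nov 20, 2005.
The sound mix is finished: Nov 20, 2005 + 27 days = Dec 17, 2005.
Color grading is complete: Dec 17, 2005 + 53 days = Feb 8, 2006.
The premiere takes place: Feb 8, 2006 + 84 days = May 3, 2006.
Comparing: the DCP is delivered on Feb 9, 2006 vs the premiere takes place on May 3, 2006. Earlier: the DCP is delivered.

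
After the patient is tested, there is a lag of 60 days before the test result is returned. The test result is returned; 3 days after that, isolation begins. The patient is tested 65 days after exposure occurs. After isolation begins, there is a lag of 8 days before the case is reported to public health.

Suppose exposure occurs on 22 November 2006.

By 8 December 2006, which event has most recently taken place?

Exposure occurs

Exposure occurs: Nov 22, 2006.
The patient is tested: Nov 22, 2006 + 65 days = Jan 26, 2007.
The test result is returned: Jan 26, 2007 + 60 days = Mar 27, 2007.
Isolation begins: Mar 27, 2007 + 3 days = Mar 30, 2007.
The case is reported to public health: Mar 30, 2007 + 8 days = Apr 7, 2007.
Dec 8, 2006 falls between when exposure occurs (Nov 22, 2006) and when the patient is tested (Jan 26, 2007).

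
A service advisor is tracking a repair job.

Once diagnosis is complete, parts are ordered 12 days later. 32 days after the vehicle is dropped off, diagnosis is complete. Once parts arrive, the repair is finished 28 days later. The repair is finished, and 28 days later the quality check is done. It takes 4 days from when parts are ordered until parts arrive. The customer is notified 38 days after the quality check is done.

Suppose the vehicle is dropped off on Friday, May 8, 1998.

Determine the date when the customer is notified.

The vehicle is dropped off: May 8, 1998.
Diagnosis is complete: May 8, 1998 + 32 days = Jun 9, 1998.
Parts are ordered: Jun 9, 1998 + 12 days = Jun 21, 1998.
Parts arrive: Jun 21, 1998 + 4 days = Jun 25, 1998.
The repair is finished: Jun 25, 1998 + 28 days = Jul 23, 1998.
The quality check is done: Jul 23, 1998 + 28 days = Aug 20, 1998.
The customer is notified: Aug 20, 1998 + 38 days = Sep 27, 1998.

Sunday, September 27, 1998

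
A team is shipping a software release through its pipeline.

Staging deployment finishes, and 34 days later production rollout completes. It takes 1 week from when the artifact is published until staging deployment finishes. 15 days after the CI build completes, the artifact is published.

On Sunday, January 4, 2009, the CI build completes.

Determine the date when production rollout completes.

Sunday, March 1, 2009

The CI build completes: Jan 4, 2009.
The artifact is published: Jan 4, 2009 + 15 days = Jan 19, 2009.
Staging deployment finishes: Jan 19, 2009 + 1 week = Jan 26, 2009.
Production rollout completes: Jan 26, 2009 + 34 days = Mar 1, 2009.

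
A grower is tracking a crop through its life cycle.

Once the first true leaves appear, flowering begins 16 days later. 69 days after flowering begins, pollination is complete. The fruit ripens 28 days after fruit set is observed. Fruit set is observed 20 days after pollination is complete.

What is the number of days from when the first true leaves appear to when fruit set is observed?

Causal path: the first true leaves appear → flowering begins → pollination is complete → fruit set is observed.
Total delay along the path: 16 + 69 + 20 = 105 days.

105 days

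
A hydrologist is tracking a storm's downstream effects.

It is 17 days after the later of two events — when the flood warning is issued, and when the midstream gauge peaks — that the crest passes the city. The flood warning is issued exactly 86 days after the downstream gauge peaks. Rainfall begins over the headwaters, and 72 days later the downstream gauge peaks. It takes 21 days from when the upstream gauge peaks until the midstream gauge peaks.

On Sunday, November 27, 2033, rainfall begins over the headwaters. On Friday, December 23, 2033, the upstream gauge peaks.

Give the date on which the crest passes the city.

Sunday, May 21, 2034

Rainfall begins over the headwaters: Nov 27, 2033.
The downstream gauge peaks: Nov 27, 2033 + 72 days = Feb 7, 2034.
The flood warning is issued: Feb 7, 2034 + 86 days = May 4, 2034.
The upstream gauge peaks: Dec 23, 2033.
The midstream gauge peaks: Dec 23, 2033 + 21 days = Jan 13, 2034.
Both prerequisites met — the flood warning is issued (May 4, 2034), the midstream gauge peaks (Jan 13, 2034); the later is May 4, 2034.
The crest passes the city: May 4, 2034 + 17 days = May 21, 2034.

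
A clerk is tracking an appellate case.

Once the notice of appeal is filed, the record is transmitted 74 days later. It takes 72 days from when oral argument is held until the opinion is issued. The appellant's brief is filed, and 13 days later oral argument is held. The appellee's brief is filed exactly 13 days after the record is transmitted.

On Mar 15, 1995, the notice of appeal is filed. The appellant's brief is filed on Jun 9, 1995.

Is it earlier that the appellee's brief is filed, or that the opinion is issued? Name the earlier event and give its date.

The notice of appeal is filed: Mar 15, 1995.
The record is transmitted: Mar 15, 1995 + 74 days = May 28, 1995.
The appellee's brief is filed: May 28, 1995 + 13 days = Jun 10, 1995.
The appellant's brief is filed: Jun 9, 1995.
Oral argument is held: Jun 9, 1995 + 13 days = Jun 22, 1995.
The opinion is issued: Jun 22, 1995 + 72 days = Sep 2, 1995.
Comparing: the appellee's brief is filed on Jun 10, 1995 vs the opinion is issued on Sep 2, 1995. Earlier: the appellee's brief is filed.

The appellee's brief is filed — Jun 10, 1995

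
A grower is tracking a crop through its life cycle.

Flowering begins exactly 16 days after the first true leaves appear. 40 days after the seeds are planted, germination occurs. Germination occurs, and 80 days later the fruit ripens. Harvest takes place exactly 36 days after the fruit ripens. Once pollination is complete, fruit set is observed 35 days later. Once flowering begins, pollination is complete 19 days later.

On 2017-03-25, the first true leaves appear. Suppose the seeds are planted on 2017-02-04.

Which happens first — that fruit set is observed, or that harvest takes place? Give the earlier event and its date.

The first true leaves appear: Mar 25, 2017.
Flowering begins: Mar 25, 2017 + 16 days = Apr 10, 2017.
Pollination is complete: Apr 10, 2017 + 19 days = Apr 29, 2017.
Fruit set is observed: Apr 29, 2017 + 35 days = Jun 3, 2017.
The seeds are planted: Feb 4, 2017.
Germination occurs: Feb 4, 2017 + 40 days = Mar 16, 2017.
The fruit ripens: Mar 16, 2017 + 80 days = Jun 4, 2017.
Harvest takes place: Jun 4, 2017 + 36 days = Jul 10, 2017.
Comparing: fruit set is observed on Jun 3, 2017 vs harvest takes place on Jul 10, 2017. Earlier: fruit set is observed.

Fruit set is observed — 2017-06-03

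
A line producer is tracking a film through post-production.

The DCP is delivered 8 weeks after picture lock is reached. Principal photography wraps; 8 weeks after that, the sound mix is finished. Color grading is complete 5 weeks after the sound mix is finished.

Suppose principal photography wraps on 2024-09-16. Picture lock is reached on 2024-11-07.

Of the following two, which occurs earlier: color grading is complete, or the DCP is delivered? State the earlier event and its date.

Color grading is complete — 2024-12-16

Principal photography wraps: Sep 16, 2024.
The sound mix is finished: Sep 16, 2024 + 8 weeks = Nov 11, 2024.
Color grading is complete: Nov 11, 2024 + 5 weeks = Dec 16, 2024.
Picture lock is reached: Nov 7, 2024.
The DCP is delivered: Nov 7, 2024 + 8 weeks = Jan 2, 2025.
Comparing: color grading is complete on Dec 16, 2024 vs the DCP is delivered on Jan 2, 2025. Earlier: color grading is complete.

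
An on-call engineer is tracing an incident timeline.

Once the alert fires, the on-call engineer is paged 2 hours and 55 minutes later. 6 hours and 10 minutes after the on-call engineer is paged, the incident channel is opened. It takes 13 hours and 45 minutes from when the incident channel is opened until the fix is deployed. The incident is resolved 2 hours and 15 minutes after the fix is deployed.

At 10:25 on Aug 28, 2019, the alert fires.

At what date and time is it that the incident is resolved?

The alert fires: 10:25 Aug 28, 2019.
The on-call engineer is paged: 10:25 Aug 28, 2019 + 2h55m = 13:20 Aug 28, 2019.
The incident channel is opened: 13:20 Aug 28, 2019 + 6h10m = 19:30 Aug 28, 2019.
The fix is deployed: 19:30 Aug 28, 2019 + 13h45m = 09:15 Aug 29, 2019.
The incident is resolved: 09:15 Aug 29, 2019 + 2h15m = 11:30 Aug 29, 2019.

11:30 on Aug 29, 2019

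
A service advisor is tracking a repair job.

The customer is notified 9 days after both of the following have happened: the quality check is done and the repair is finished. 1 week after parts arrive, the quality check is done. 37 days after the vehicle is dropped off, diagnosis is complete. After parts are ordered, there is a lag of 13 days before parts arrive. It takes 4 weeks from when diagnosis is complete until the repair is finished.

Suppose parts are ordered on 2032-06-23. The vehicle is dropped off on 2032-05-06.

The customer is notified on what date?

2032-07-22

Parts are ordered: Jun 23, 2032.
Parts arrive: Jun 23, 2032 + 13 days = Jul 6, 2032.
The quality check is done: Jul 6, 2032 + 1 week = Jul 13, 2032.
The vehicle is dropped off: May 6, 2032.
Diagnosis is complete: May 6, 2032 + 37 days = Jun 12, 2032.
The repair is finished: Jun 12, 2032 + 4 weeks = Jul 10, 2032.
Both prerequisites met — the quality check is done (Jul 13, 2032), the repair is finished (Jul 10, 2032); the later is Jul 13, 2032.
The customer is notified: Jul 13, 2032 + 9 days = Jul 22, 2032.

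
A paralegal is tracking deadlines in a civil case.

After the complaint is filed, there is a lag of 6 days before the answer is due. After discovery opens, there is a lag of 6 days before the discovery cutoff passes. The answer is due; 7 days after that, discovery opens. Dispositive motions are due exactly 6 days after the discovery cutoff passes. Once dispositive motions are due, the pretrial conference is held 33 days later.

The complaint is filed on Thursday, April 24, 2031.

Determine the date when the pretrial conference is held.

Saturday, June 21, 2031

The complaint is filed: Apr 24, 2031.
The answer is due: Apr 24, 2031 + 6 days = Apr 30, 2031.
Discovery opens: Apr 30, 2031 + 7 days = May 7, 2031.
The discovery cutoff passes: May 7, 2031 + 6 days = May 13, 2031.
Dispositive motions are due: May 13, 2031 + 6 days = May 19, 2031.
The pretrial conference is held: May 19, 2031 + 33 days = Jun 21, 2031.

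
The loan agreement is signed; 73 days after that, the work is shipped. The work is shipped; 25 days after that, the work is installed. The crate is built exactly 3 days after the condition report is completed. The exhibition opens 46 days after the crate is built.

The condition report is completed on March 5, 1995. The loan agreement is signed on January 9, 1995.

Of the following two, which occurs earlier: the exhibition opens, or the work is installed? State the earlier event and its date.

The work is installed — April 17, 1995

The condition report is completed: Mar 5, 1995.
The crate is built: Mar 5, 1995 + 3 days = Mar 8, 1995.
The exhibition opens: Mar 8, 1995 + 46 days = Apr 23, 1995.
The loan agreement is signed: Jan 9, 1995.
The work is shipped: Jan 9, 1995 + 73 days = Mar 23, 1995.
The work is installed: Mar 23, 1995 + 25 days = Apr 17, 1995.
Comparing: the exhibition opens on Apr 23, 1995 vs the work is installed on Apr 17, 1995. Earlier: the work is installed.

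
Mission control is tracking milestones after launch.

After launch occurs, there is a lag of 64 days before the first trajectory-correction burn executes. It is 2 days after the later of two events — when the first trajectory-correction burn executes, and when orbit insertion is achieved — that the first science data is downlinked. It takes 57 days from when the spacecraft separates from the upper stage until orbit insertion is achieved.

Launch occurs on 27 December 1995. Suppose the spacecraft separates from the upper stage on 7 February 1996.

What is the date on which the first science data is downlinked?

Launch occurs: Dec 27, 1995.
The first trajectory-correction burn executes: Dec 27, 1995 + 64 days = Feb 29, 1996.
The spacecraft separates from the upper stage: Feb 7, 1996.
Orbit insertion is achieved: Feb 7, 1996 + 57 days = Apr 4, 1996.
Both prerequisites met — the first trajectory-correction burn executes (Feb 29, 1996), orbit insertion is achieved (Apr 4, 1996); the later is Apr 4, 1996.
The first science data is downlinked: Apr 4, 1996 + 2 days = Apr 6, 1996.

6 April 1996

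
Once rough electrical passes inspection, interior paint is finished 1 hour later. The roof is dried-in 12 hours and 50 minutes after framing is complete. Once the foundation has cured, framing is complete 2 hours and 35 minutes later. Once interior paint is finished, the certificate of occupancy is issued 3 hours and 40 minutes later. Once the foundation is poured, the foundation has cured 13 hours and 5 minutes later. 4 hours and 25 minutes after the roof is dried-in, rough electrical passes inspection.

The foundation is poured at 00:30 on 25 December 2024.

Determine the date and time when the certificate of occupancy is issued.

14:05 on 26 December 2024

The foundation is poured: 00:30 Dec 25, 2024.
The foundation has cured: 00:30 Dec 25, 2024 + 13h05m = 13:35 Dec 25, 2024.
Framing is complete: 13:35 Dec 25, 2024 + 2h35m = 16:10 Dec 25, 2024.
The roof is dried-in: 16:10 Dec 25, 2024 + 12h50m = 05:00 Dec 26, 2024.
Rough electrical passes inspection: 05:00 Dec 26, 2024 + 4h25m = 09:25 Dec 26, 2024.
Interior paint is finished: 09:25 Dec 26, 2024 + 1h = 10:25 Dec 26, 2024.
The certificate of occupancy is issued: 10:25 Dec 26, 2024 + 3h40m = 14:05 Dec 26, 2024.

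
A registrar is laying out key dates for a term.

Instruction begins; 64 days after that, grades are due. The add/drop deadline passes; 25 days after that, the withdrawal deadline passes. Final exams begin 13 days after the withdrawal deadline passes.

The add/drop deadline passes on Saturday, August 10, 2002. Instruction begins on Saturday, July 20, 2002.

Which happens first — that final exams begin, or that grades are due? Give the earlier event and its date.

Final exams begin — Tuesday, September 17, 2002

The add/drop deadline passes: Aug 10, 2002.
The withdrawal deadline passes: Aug 10, 2002 + 25 days = Sep 4, 2002.
Final exams begin: Sep 4, 2002 + 13 days = Sep 17, 2002.
Instruction begins: Jul 20, 2002.
Grades are due: Jul 20, 2002 + 64 days = Sep 22, 2002.
Comparing: final exams begin on Sep 17, 2002 vs grades are due on Sep 22, 2002. Earlier: final exams begin.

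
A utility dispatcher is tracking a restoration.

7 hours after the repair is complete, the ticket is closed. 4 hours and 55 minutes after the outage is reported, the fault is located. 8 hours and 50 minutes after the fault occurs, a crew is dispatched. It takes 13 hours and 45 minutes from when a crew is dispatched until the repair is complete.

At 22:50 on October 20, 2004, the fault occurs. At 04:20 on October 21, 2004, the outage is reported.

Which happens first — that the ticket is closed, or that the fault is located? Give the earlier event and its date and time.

The fault occurs: 22:50 Oct 20, 2004.
A crew is dispatched: 22:50 Oct 20, 2004 + 8h50m = 07:40 Oct 21, 2004.
The repair is complete: 07:40 Oct 21, 2004 + 13h45m = 21:25 Oct 21, 2004.
The ticket is closed: 21:25 Oct 21, 2004 + 7h = 04:25 Oct 22, 2004.
The outage is reported: 04:20 Oct 21, 2004.
The fault is located: 04:20 Oct 21, 2004 + 4h55m = 09:15 Oct 21, 2004.
Comparing: the ticket is closed at 04:25 Oct 22, 2004 vs the fault is located at 09:15 Oct 21, 2004. Earlier: the fault is located.

The fault is located — 09:15 on October 21, 2004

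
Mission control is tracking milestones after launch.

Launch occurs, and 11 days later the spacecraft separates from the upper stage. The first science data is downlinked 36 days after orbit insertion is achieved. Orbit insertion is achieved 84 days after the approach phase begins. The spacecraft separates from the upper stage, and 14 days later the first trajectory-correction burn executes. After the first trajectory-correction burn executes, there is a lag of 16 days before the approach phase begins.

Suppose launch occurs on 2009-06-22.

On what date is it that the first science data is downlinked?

Launch occurs: Jun 22, 2009.
The spacecraft separates from the upper stage: Jun 22, 2009 + 11 days = Jul 3, 2009.
The first trajectory-correction burn executes: Jul 3, 2009 + 14 days = Jul 17, 2009.
The approach phase begins: Jul 17, 2009 + 16 days = Aug 2, 2009.
Orbit insertion is achieved: Aug 2, 2009 + 84 days = Oct 25, 2009.
The first science data is downlinked: Oct 25, 2009 + 36 days = Nov 30, 2009.

2009-11-30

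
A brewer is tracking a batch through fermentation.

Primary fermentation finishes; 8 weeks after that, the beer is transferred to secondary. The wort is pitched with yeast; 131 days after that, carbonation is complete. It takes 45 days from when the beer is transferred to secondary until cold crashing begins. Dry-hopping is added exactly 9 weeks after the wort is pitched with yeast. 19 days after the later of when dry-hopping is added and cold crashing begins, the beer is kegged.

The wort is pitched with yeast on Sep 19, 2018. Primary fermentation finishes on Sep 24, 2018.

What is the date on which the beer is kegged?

Jan 22, 2019

The wort is pitched with yeast: Sep 19, 2018.
Dry-hopping is added: Sep 19, 2018 + 9 weeks = Nov 21, 2018.
Primary fermentation finishes: Sep 24, 2018.
The beer is transferred to secondary: Sep 24, 2018 + 8 weeks = Nov 19, 2018.
Cold crashing begins: Nov 19, 2018 + 45 days = Jan 3, 2019.
Both prerequisites met — dry-hopping is added (Nov 21, 2018), cold crashing begins (Jan 3, 2019); the later is Jan 3, 2019.
The beer is kegged: Jan 3, 2019 + 19 days = Jan 22, 2019.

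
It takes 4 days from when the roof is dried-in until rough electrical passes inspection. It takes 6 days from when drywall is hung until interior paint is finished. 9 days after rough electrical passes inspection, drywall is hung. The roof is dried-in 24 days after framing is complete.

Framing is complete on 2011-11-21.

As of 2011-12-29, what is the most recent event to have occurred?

Drywall is hung

Framing is complete: Nov 21, 2011.
The roof is dried-in: Nov 21, 2011 + 24 days = Dec 15, 2011.
Rough electrical passes inspection: Dec 15, 2011 + 4 days = Dec 19, 2011.
Drywall is hung: Dec 19, 2011 + 9 days = Dec 28, 2011.
Interior paint is finished: Dec 28, 2011 + 6 days = Jan 3, 2012.
Dec 29, 2011 falls between when drywall is hung (Dec 28, 2011) and when interior paint is finished (Jan 3, 2012).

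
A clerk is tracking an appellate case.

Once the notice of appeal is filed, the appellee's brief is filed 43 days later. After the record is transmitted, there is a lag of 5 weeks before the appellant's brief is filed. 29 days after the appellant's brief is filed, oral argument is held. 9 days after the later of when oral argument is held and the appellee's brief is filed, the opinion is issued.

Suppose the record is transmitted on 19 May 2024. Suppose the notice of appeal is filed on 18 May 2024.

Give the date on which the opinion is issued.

The record is transmitted: May 19, 2024.
The appellant's brief is filed: May 19, 2024 + 5 weeks = Jun 23, 2024.
Oral argument is held: Jun 23, 2024 + 29 days = Jul 22, 2024.
The notice of appeal is filed: May 18, 2024.
The appellee's brief is filed: May 18, 2024 + 43 days = Jun 30, 2024.
Both prerequisites met — oral argument is held (Jul 22, 2024), the appellee's brief is filed (Jun 30, 2024); the later is Jul 22, 2024.
The opinion is issued: Jul 22, 2024 + 9 days = Jul 31, 2024.

31 July 2024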